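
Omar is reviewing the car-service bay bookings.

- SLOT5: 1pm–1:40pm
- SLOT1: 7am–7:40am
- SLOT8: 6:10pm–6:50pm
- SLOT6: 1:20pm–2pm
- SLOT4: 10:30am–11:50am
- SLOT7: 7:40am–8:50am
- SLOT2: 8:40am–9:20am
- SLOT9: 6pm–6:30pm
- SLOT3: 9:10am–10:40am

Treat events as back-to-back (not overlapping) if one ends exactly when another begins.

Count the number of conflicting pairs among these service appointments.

5

Sorted by start: SLOT1, SLOT7, SLOT2, SLOT3, SLOT4, SLOT5, SLOT6, SLOT9, SLOT8.
SLOT7 starts exactly when SLOT1 ends (back-to-back, no overlap), so SLOT1 has no further overlaps.
SLOT2 starts before SLOT7 ends → SLOT7 and SLOT2 overlap.
SLOT3 starts after SLOT7 ends, so SLOT7 has no further overlaps.
SLOT3 starts before SLOT2 ends → SLOT2 and SLOT3 overlap.
SLOT4 starts after SLOT2 ends, so SLOT2 has no further overlaps.
SLOT4 starts before SLOT3 ends → SLOT3 and SLOT4 overlap.
SLOT5 starts after SLOT3 ends, so SLOT3 has no further overlaps.
SLOT5 starts after SLOT4 ends, so SLOT4 has no further overlaps.
SLOT6 starts before SLOT5 ends → SLOT5 and SLOT6 overlap.
SLOT9 starts after SLOT5 ends, so SLOT5 has no further overlaps.
SLOT9 starts after SLOT6 ends, so SLOT6 has no further overlaps.
SLOT8 starts before SLOT9 ends → SLOT9 and SLOT8 overlap.
Overlapping pairs: SLOT2 & SLOT3, SLOT2 & SLOT7, SLOT3 & SLOT4, SLOT5 & SLOT6, SLOT8 & SLOT9 — 5 in total.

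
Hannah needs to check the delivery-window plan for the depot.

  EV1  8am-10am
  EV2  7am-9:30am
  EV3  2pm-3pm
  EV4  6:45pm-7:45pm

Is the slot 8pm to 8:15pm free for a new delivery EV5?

Yes — the slot is free

EV2: ends 9:30am at or before EV5 starts 8pm → clear.
EV1: ends 10am at or before EV5 starts 8pm → clear.
EV3: ends 3pm at or before EV5 starts 8pm → clear.
EV4: ends 7:45pm at or before EV5 starts 8pm → clear.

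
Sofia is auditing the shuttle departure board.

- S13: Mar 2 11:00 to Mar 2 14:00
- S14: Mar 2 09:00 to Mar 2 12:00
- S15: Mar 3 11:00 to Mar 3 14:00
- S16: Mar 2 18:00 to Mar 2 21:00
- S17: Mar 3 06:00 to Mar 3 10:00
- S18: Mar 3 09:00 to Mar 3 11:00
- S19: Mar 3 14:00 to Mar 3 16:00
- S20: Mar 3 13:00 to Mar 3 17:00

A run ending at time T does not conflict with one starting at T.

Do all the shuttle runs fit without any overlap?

Sorted by start: S14, S13, S16, S17, S18, S15, S20, S19.
S13 starts before S14 ends → S14 and S13 overlap.
That's a conflict, so the schedule is not conflict-free.

No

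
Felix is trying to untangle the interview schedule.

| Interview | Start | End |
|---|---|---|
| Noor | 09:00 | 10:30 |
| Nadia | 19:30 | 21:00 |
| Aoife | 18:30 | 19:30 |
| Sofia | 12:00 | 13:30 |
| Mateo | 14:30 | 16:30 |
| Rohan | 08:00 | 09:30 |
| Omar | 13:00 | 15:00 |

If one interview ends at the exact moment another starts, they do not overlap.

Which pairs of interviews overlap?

Sorted by start: Rohan, Noor, Sofia, Omar, Mateo, Aoife, Nadia.
Noor starts before Rohan ends → Rohan and Noor overlap.
Sofia starts after Rohan ends — done with Rohan.
Sofia starts after Noor ends — done with Noor.
Omar starts before Sofia ends → Sofia and Omar overlap.
Mateo starts after Sofia ends — done with Sofia.
Mateo starts before Omar ends → Omar and Mateo overlap.
Aoife starts after Omar ends — done with Omar.
Aoife starts after Mateo ends — done with Mateo.
Nadia starts exactly when Aoife ends (back-to-back, no overlap).

Mateo & Omar, Noor & Rohan, Omar & Sofia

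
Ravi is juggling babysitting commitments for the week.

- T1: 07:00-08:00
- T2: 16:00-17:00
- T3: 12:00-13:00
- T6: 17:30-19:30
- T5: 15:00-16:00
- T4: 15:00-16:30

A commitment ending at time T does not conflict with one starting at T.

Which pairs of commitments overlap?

Sorted by start: T1, T3, T4, T5, T2, T6.
T3 starts after T1 ends; T1 is clear from here.
T4 starts after T3 ends; T3 is clear from here.
T5 starts before T4 ends → T4 and T5 overlap.
T2 starts before T4 ends → T4 and T2 overlap.
T6 starts after T4 ends.
T2 starts exactly when T5 ends (back-to-back, no overlap); T5 is clear from here.
T6 starts after T2 ends.

T2 & T4, T4 & T5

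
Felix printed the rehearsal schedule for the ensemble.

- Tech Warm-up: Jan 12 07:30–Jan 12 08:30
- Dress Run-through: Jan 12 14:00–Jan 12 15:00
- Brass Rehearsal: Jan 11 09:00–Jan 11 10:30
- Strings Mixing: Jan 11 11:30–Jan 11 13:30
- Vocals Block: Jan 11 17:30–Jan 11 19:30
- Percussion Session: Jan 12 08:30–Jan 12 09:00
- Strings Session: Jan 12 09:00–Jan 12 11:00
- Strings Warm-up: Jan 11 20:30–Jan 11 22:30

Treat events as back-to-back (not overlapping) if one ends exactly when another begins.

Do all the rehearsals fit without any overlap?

Yes

Check each pair: they overlap iff neither finishes before the other starts.
Sorted by start: Brass Rehearsal, Strings Mixing, Vocals Block, Strings Warm-up, Tech Warm-up, Percussion Session, Strings Session, Dress Run-through.
Strings Mixing starts after Brass Rehearsal ends — done with Brass Rehearsal.
Vocals Block starts after Strings Mixing ends — done with Strings Mixing.
Strings Warm-up starts after Vocals Block ends — done with Vocals Block.
Tech Warm-up starts after Strings Warm-up ends — done with Strings Warm-up.
Percussion Session starts exactly when Tech Warm-up ends (back-to-back, no overlap) — done with Tech Warm-up.
Strings Session starts exactly when Percussion Session ends (back-to-back, no overlap) — done with Percussion Session.
Dress Run-through starts after Strings Session ends.
Every pair is clear; the schedule has no overlaps.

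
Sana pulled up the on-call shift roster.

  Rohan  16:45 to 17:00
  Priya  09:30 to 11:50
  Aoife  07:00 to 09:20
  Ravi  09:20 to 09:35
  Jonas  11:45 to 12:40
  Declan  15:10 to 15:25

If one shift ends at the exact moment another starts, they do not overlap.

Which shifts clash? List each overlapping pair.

Jonas & Priya, Priya & Ravi

Two intervals overlap when each starts before the other ends.
Sorted by start: Aoife, Ravi, Priya, Jonas, Declan, Rohan.
Ravi starts exactly when Aoife ends (back-to-back, no overlap) — done with Aoife.
Priya starts before Ravi ends → Ravi and Priya overlap.
Jonas starts after Ravi ends — done with Ravi.
Jonas starts before Priya ends → Priya and Jonas overlap.
Declan starts after Priya ends — done with Priya.
Declan starts after Jonas ends — done with Jonas.
Rohan starts after Declan ends.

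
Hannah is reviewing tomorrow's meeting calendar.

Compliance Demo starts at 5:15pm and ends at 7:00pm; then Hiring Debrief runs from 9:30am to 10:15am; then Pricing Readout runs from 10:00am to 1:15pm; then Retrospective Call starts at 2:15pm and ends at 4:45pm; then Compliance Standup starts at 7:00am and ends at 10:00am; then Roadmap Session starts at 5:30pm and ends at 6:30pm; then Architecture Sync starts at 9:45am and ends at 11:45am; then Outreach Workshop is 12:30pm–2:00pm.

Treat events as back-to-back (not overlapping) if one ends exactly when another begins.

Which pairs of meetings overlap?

Architecture Sync & Compliance Standup, Architecture Sync & Hiring Debrief, Architecture Sync & Pricing Readout, Compliance Demo & Roadmap Session, Compliance Standup & Hiring Debrief, Hiring Debrief & Pricing Readout, Outreach Workshop & Pricing Readout

Sorted by start: Compliance Standup, Hiring Debrief, Architecture Sync, Pricing Readout, Outreach Workshop, Retrospective Call, Compliance Demo, Roadmap Session.
Hiring Debrief starts before Compliance Standup ends → Compliance Standup and Hiring Debrief overlap.
Architecture Sync starts before Compliance Standup ends → Compliance Standup and Architecture Sync overlap.
Pricing Readout starts exactly when Compliance Standup ends (back-to-back, no overlap) — done with Compliance Standup.
Architecture Sync starts before Hiring Debrief ends → Hiring Debrief and Architecture Sync overlap.
Pricing Readout starts before Hiring Debrief ends → Hiring Debrief and Pricing Readout overlap.
Outreach Workshop starts after Hiring Debrief ends — done with Hiring Debrief.
Pricing Readout starts before Architecture Sync ends → Architecture Sync and Pricing Readout overlap.
Outreach Workshop starts after Architecture Sync ends — done with Architecture Sync.
Outreach Workshop starts before Pricing Readout ends → Pricing Readout and Outreach Workshop overlap.
Retrospective Call starts after Pricing Readout ends — done with Pricing Readout.
Retrospective Call starts after Outreach Workshop ends — done with Outreach Workshop.
Compliance Demo starts after Retrospective Call ends — done with Retrospective Call.
Roadmap Session starts before Compliance Demo ends → Compliance Demo and Roadmap Session overlap.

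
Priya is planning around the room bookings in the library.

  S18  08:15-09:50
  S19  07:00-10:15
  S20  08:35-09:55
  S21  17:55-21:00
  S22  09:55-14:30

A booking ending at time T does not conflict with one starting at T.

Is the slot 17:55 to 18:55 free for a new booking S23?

No — it overlaps S21

S19: ends 10:15 at or before S23 starts 17:55 → clear.
S18: ends 09:50 at or before S23 starts 17:55 → clear.
S20: ends 09:55 at or before S23 starts 17:55 → clear.
S22: ends 14:30 at or before S23 starts 17:55 → clear.
S21: starts 17:55 before S23 ends 18:55, and ends 21:00 after S23 starts 17:55 → overlap.
S23 overlaps S21.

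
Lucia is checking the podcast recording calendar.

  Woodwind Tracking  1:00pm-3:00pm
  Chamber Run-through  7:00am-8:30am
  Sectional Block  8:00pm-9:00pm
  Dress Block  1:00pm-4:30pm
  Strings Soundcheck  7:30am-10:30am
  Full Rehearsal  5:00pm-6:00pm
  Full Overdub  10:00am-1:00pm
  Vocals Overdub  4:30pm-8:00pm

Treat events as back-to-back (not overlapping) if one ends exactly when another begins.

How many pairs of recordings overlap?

4

Check each pair: they overlap iff neither finishes before the other starts.
Sorted by start: Chamber Run-through, Strings Soundcheck, Full Overdub, Dress Block, Woodwind Tracking, Vocals Overdub, Full Rehearsal, Sectional Block.
Strings Soundcheck starts before Chamber Run-through ends → Chamber Run-through and Strings Soundcheck overlap.
Full Overdub starts after Chamber Run-through ends, so Chamber Run-through has no further overlaps.
Full Overdub starts before Strings Soundcheck ends → Strings Soundcheck and Full Overdub overlap.
Dress Block starts after Strings Soundcheck ends, so Strings Soundcheck has no further overlaps.
Dress Block starts exactly when Full Overdub ends (back-to-back, no overlap), so Full Overdub has no further overlaps.
Woodwind Tracking starts before Dress Block ends → Dress Block and Woodwind Tracking overlap.
Vocals Overdub starts exactly when Dress Block ends (back-to-back, no overlap), so Dress Block has no further overlaps.
Vocals Overdub starts after Woodwind Tracking ends, so Woodwind Tracking has no further overlaps.
Full Rehearsal starts before Vocals Overdub ends → Vocals Overdub and Full Rehearsal overlap.
Sectional Block starts exactly when Vocals Overdub ends (back-to-back, no overlap).
Sectional Block starts after Full Rehearsal ends.
Overlapping pairs: Chamber Run-through & Strings Soundcheck, Dress Block & Woodwind Tracking, Full Overdub & Strings Soundcheck, Full Rehearsal & Vocals Overdub — 4 in total.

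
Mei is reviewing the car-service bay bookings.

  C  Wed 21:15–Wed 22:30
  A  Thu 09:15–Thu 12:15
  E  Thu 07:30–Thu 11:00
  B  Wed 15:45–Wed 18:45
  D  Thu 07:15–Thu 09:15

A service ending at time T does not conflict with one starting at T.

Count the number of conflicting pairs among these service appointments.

Sorted by start: B, C, D, E, A.
C starts after B ends, so B has no further overlaps.
D starts after C ends, so C has no further overlaps.
E starts before D ends → D and E overlap.
A starts exactly when D ends (back-to-back, no overlap).
A starts before E ends → E and A overlap.
Overlapping pairs: A & E, D & E — 2 in total.

2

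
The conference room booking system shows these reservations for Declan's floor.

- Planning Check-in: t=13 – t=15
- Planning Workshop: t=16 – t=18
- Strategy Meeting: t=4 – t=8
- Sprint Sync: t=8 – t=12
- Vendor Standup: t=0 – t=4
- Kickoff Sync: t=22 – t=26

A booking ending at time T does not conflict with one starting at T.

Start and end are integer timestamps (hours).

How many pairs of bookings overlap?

Sorted by start: Vendor Standup, Strategy Meeting, Sprint Sync, Planning Check-in, Planning Workshop, Kickoff Sync.
Strategy Meeting starts exactly when Vendor Standup ends (back-to-back, no overlap), so nothing later overlaps Vendor Standup either.
Sprint Sync starts exactly when Strategy Meeting ends (back-to-back, no overlap), so nothing later overlaps Strategy Meeting either.
Planning Check-in starts after Sprint Sync ends, so nothing later overlaps Sprint Sync either.
Planning Workshop starts after Planning Check-in ends, so nothing later overlaps Planning Check-in either.
Kickoff Sync starts after Planning Workshop ends.
No pair overlaps.

0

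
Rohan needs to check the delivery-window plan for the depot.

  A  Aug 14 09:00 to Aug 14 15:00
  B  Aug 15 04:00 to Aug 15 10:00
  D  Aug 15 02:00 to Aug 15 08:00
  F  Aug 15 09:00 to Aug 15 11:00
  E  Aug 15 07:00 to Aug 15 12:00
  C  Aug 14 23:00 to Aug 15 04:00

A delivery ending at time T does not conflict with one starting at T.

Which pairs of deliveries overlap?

Sorted by start: A, C, D, B, E, F.
C starts after A ends; A is clear from here.
D starts before C ends → C and D overlap.
B starts exactly when C ends (back-to-back, no overlap); C is clear from here.
B starts before D ends → D and B overlap.
E starts before D ends → D and E overlap.
F starts after D ends.
E starts before B ends → B and E overlap.
F starts before B ends → B and F overlap.
F starts before E ends → E and F overlap.

B & D, B & E, B & F, C & D, D & E, E & F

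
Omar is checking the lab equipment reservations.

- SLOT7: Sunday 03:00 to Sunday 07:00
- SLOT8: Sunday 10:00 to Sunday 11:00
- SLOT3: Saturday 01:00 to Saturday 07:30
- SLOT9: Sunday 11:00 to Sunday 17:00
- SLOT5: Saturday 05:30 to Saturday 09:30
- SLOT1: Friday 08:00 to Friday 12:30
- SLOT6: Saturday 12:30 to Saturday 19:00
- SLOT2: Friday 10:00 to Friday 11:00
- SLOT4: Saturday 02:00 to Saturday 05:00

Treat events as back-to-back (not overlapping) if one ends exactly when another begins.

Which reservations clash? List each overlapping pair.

SLOT1 & SLOT2, SLOT3 & SLOT4, SLOT3 & SLOT5

Two intervals overlap when each starts before the other ends.
Sorted by start: SLOT1, SLOT2, SLOT3, SLOT4, SLOT5, SLOT6, SLOT7, SLOT8, SLOT9.
SLOT2 starts before SLOT1 ends → SLOT1 and SLOT2 overlap.
SLOT3 starts after SLOT1 ends, so SLOT1 has no further overlaps.
SLOT3 starts after SLOT2 ends, so SLOT2 has no further overlaps.
SLOT4 starts before SLOT3 ends → SLOT3 and SLOT4 overlap.
SLOT5 starts before SLOT3 ends → SLOT3 and SLOT5 overlap.
SLOT6 starts after SLOT3 ends, so SLOT3 has no further overlaps.
SLOT5 starts after SLOT4 ends, so SLOT4 has no further overlaps.
SLOT6 starts after SLOT5 ends, so SLOT5 has no further overlaps.
SLOT7 starts after SLOT6 ends, so SLOT6 has no further overlaps.
SLOT8 starts after SLOT7 ends, so SLOT7 has no further overlaps.
SLOT9 starts exactly when SLOT8 ends (back-to-back, no overlap).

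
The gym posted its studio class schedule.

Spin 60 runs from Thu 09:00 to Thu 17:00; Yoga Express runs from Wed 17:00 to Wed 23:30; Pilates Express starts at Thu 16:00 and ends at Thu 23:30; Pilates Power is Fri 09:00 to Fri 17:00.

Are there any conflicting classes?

Yes

Two intervals overlap when each starts before the other ends.
Sorted by start: Yoga Express, Spin 60, Pilates Express, Pilates Power.
Spin 60 starts after Yoga Express ends — done with Yoga Express.
Pilates Express starts before Spin 60 ends → Spin 60 and Pilates Express overlap.
That's a conflict, so the schedule is not conflict-free.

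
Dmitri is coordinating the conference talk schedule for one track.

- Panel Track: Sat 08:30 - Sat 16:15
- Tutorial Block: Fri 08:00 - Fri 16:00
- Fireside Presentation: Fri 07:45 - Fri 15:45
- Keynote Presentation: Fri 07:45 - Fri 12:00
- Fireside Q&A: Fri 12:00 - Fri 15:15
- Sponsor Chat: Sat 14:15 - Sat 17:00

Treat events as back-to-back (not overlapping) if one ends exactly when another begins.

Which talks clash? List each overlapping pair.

Sorted by start: Fireside Presentation, Keynote Presentation, Tutorial Block, Fireside Q&A, Panel Track, Sponsor Chat.
Keynote Presentation starts before Fireside Presentation ends → Fireside Presentation and Keynote Presentation overlap.
Tutorial Block starts before Fireside Presentation ends → Fireside Presentation and Tutorial Block overlap.
Fireside Q&A starts before Fireside Presentation ends → Fireside Presentation and Fireside Q&A overlap.
Panel Track starts after Fireside Presentation ends — done with Fireside Presentation.
Tutorial Block starts before Keynote Presentation ends → Keynote Presentation and Tutorial Block overlap.
Fireside Q&A starts exactly when Keynote Presentation ends (back-to-back, no overlap) — done with Keynote Presentation.
Fireside Q&A starts before Tutorial Block ends → Tutorial Block and Fireside Q&A overlap.
Panel Track starts after Tutorial Block ends — done with Tutorial Block.
Panel Track starts after Fireside Q&A ends — done with Fireside Q&A.
Sponsor Chat starts before Panel Track ends → Panel Track and Sponsor Chat overlap.

Fireside Presentation & Fireside Q&A, Fireside Presentation & Keynote Presentation, Fireside Presentation & Tutorial Block, Fireside Q&A & Tutorial Block, Keynote Presentation & Tutorial Block, Panel Track & Sponsor Chat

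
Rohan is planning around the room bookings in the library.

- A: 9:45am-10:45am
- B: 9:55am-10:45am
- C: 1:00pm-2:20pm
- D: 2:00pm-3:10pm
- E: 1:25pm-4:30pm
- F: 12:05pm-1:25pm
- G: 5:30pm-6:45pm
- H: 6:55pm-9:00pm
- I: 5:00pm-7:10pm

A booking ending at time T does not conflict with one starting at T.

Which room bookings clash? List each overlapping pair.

Two intervals overlap when each starts before the other ends.
Sorted by start: A, B, F, C, E, D, I, G, H.
B starts before A ends → A and B overlap.
F starts after A ends — done with A.
F starts after B ends — done with B.
C starts before F ends → F and C overlap.
E starts exactly when F ends (back-to-back, no overlap) — done with F.
E starts before C ends → C and E overlap.
D starts before C ends → C and D overlap.
I starts after C ends — done with C.
D starts before E ends → E and D overlap.
I starts after E ends — done with E.
I starts after D ends — done with D.
G starts before I ends → I and G overlap.
H starts before I ends → I and H overlap.
H starts after G ends.

A & B, C & D, C & E, C & F, D & E, G & I, H & I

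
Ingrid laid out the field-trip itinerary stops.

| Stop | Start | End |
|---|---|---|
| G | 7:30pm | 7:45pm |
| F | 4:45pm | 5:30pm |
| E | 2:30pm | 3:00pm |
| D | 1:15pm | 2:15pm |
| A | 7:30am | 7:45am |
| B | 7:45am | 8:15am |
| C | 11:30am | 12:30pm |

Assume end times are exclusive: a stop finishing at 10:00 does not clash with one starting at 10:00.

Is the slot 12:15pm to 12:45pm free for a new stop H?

No — it overlaps C

A: ends 7:45am at or before H starts 12:15pm → clear.
B: ends 8:15am at or before H starts 12:15pm → clear.
C: starts 11:30am before H ends 12:45pm, and ends 12:30pm after H starts 12:15pm → overlap.
D: starts 1:15pm at or after H ends 12:45pm → clear.
E: starts 2:30pm at or after H ends 12:45pm → clear.
F: starts 4:45pm at or after H ends 12:45pm → clear.
G: starts 7:30pm at or after H ends 12:45pm → clear.
H overlaps C.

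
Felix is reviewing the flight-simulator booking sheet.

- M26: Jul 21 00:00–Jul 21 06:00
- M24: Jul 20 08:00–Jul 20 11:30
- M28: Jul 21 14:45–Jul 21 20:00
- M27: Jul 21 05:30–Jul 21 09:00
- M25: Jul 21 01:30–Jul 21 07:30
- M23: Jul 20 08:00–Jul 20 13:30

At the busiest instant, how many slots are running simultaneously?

Sort all start/end points and keep a running count:
Jul 20 08:00 start M23 → 1
Jul 20 08:00 start M24 → 2
Jul 20 11:30 end M24 → 1
Jul 20 13:30 end M23 → 0
Jul 21 00:00 start M26 → 1
Jul 21 01:30 start M25 → 2
Jul 21 05:30 start M27 → 3
Jul 21 06:00 end M26 → 2
Jul 21 07:30 end M25 → 1
Jul 21 09:00 end M27 → 0
Jul 21 14:45 start M28 → 1
Jul 21 20:00 end M28 → 0
Peak is 3, at Jul 21 05:30 (M25, M26, M27).

3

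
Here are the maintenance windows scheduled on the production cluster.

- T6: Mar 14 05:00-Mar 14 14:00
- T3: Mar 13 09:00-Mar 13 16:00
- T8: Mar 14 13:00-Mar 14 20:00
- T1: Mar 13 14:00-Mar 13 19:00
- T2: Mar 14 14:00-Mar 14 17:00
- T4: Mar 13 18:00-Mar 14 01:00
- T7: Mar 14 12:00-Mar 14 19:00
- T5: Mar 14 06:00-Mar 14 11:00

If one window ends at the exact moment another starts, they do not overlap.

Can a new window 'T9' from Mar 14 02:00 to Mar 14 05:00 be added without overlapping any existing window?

T3: ends Mar 13 16:00 at or before T9 starts Mar 14 02:00 → clear.
T1: ends Mar 13 19:00 at or before T9 starts Mar 14 02:00 → clear.
T4: ends Mar 14 01:00 at or before T9 starts Mar 14 02:00 → clear.
T6: starts Mar 14 05:00 at or after T9 ends Mar 14 05:00 → clear.
T5: starts Mar 14 06:00 at or after T9 ends Mar 14 05:00 → clear.
T7: starts Mar 14 12:00 at or after T9 ends Mar 14 05:00 → clear.
T8: starts Mar 14 13:00 at or after T9 ends Mar 14 05:00 → clear.
T2: starts Mar 14 14:00 at or after T9 ends Mar 14 05:00 → clear.

Yes — the slot is free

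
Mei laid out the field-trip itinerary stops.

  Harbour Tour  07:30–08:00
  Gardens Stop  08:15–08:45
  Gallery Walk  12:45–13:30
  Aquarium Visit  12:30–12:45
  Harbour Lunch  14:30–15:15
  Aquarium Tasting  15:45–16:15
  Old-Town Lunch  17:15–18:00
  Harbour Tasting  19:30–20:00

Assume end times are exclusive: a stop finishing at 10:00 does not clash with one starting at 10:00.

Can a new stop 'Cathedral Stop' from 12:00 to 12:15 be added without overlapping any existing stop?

Yes — the slot is free

Harbour Tour: ends 08:00 at or before Cathedral Stop starts 12:00 → clear.
Gardens Stop: ends 08:45 at or before Cathedral Stop starts 12:00 → clear.
Aquarium Visit: starts 12:30 at or after Cathedral Stop ends 12:15 → clear.
Gallery Walk: starts 12:45 at or after Cathedral Stop ends 12:15 → clear.
Harbour Lunch: starts 14:30 at or after Cathedral Stop ends 12:15 → clear.
Aquarium Tasting: starts 15:45 at or after Cathedral Stop ends 12:15 → clear.
Old-Town Lunch: starts 17:15 at or after Cathedral Stop ends 12:15 → clear.
Harbour Tasting: starts 19:30 at or after Cathedral Stop ends 12:15 → clear.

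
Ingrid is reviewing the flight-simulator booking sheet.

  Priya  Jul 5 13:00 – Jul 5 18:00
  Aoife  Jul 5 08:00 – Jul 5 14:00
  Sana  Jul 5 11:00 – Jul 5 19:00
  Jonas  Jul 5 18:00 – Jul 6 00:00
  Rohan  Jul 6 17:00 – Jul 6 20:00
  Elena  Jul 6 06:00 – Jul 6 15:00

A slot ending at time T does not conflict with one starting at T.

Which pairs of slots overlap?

Sorted by start: Aoife, Sana, Priya, Jonas, Elena, Rohan.
Sana starts before Aoife ends → Aoife and Sana overlap.
Priya starts before Aoife ends → Aoife and Priya overlap.
Jonas starts after Aoife ends; Aoife is clear from here.
Priya starts before Sana ends → Sana and Priya overlap.
Jonas starts before Sana ends → Sana and Jonas overlap.
Elena starts after Sana ends; Sana is clear from here.
Jonas starts exactly when Priya ends (back-to-back, no overlap); Priya is clear from here.
Elena starts after Jonas ends; Jonas is clear from here.
Rohan starts after Elena ends.

Aoife & Priya, Aoife & Sana, Jonas & Sana, Priya & Sana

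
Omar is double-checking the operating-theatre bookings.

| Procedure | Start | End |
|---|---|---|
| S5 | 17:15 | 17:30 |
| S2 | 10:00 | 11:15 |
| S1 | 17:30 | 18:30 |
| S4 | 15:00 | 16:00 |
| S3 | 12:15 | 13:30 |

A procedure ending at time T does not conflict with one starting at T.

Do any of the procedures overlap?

Sorted by start: S2, S3, S4, S5, S1.
S3 starts after S2 ends, so S2 has no further overlaps.
S4 starts after S3 ends, so S3 has no further overlaps.
S5 starts after S4 ends, so S4 has no further overlaps.
S1 starts exactly when S5 ends (back-to-back, no overlap).
Every pair is clear; the schedule has no overlaps.

No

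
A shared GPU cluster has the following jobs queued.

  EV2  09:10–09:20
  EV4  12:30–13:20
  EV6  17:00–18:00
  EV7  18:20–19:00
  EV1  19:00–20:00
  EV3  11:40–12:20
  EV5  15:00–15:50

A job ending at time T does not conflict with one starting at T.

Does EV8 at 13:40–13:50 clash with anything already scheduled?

No — it doesn't clash with anything

EV2: ends 09:20 at or before EV8 starts 13:40 → clear.
EV3: ends 12:20 at or before EV8 starts 13:40 → clear.
EV4: ends 13:20 at or before EV8 starts 13:40 → clear.
EV5: starts 15:00 at or after EV8 ends 13:50 → clear.
EV6: starts 17:00 at or after EV8 ends 13:50 → clear.
EV7: starts 18:20 at or after EV8 ends 13:50 → clear.
EV1: starts 19:00 at or after EV8 ends 13:50 → clear.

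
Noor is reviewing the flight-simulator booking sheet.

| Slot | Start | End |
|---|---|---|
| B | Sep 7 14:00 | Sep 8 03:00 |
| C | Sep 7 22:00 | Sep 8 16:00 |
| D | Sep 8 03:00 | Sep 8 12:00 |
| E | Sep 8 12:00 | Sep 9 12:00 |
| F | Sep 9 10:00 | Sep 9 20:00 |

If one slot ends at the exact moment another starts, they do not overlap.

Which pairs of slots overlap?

Sorted by start: B, C, D, E, F.
C starts before B ends → B and C overlap.
D starts exactly when B ends (back-to-back, no overlap), so B has no further overlaps.
D starts before C ends → C and D overlap.
E starts before C ends → C and E overlap.
F starts after C ends.
E starts exactly when D ends (back-to-back, no overlap), so D has no further overlaps.
F starts before E ends → E and F overlap.

B & C, C & D, C & E, E & F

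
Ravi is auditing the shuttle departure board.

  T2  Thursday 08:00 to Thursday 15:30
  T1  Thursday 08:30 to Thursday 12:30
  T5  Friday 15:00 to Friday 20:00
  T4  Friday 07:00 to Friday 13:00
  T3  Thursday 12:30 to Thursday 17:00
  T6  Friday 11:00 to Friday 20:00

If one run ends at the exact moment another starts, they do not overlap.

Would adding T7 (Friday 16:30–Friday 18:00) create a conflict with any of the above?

Yes — it overlaps T5, T6

T2: ends Thursday 15:30 at or before T7 starts Friday 16:30 → clear.
T1: ends Thursday 12:30 at or before T7 starts Friday 16:30 → clear.
T3: ends Thursday 17:00 at or before T7 starts Friday 16:30 → clear.
T4: ends Friday 13:00 at or before T7 starts Friday 16:30 → clear.
T6: starts Friday 11:00 before T7 ends Friday 18:00, and ends Friday 20:00 after T7 starts Friday 16:30 → overlap.
T5: starts Friday 15:00 before T7 ends Friday 18:00, and ends Friday 20:00 after T7 starts Friday 16:30 → overlap.
T7 overlaps T5, T6.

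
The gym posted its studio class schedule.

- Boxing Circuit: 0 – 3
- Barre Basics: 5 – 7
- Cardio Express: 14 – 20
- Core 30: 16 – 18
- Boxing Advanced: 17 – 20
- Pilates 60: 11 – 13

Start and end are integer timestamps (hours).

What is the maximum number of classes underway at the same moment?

3

Walk through starts and ends in time order (an end at T is processed before a start at T):
0 start Boxing Circuit → 1
3 end Boxing Circuit → 0
5 start Barre Basics → 1
7 end Barre Basics → 0
11 start Pilates 60 → 1
13 end Pilates 60 → 0
14 start Cardio Express → 1
16 start Core 30 → 2
17 start Boxing Advanced → 3
18 end Core 30 → 2
20 end Boxing Advanced → 1
20 end Cardio Express → 0
Peak is 3, at 17 (Boxing Advanced, Cardio Express, Core 30).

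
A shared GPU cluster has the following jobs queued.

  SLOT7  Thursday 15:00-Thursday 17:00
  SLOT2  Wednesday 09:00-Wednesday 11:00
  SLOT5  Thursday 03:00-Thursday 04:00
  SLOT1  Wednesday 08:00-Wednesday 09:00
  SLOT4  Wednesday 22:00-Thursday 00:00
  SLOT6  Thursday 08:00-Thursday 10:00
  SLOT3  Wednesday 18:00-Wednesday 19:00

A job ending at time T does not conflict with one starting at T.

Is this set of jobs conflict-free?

Yes

Sorted by start: SLOT1, SLOT2, SLOT3, SLOT4, SLOT5, SLOT6, SLOT7.
SLOT2 starts exactly when SLOT1 ends (back-to-back, no overlap), so nothing later overlaps SLOT1 either.
SLOT3 starts after SLOT2 ends, so nothing later overlaps SLOT2 either.
SLOT4 starts after SLOT3 ends, so nothing later overlaps SLOT3 either.
SLOT5 starts after SLOT4 ends, so nothing later overlaps SLOT4 either.
SLOT6 starts after SLOT5 ends, so nothing later overlaps SLOT5 either.
SLOT7 starts after SLOT6 ends.
Every pair is clear; the schedule has no overlaps.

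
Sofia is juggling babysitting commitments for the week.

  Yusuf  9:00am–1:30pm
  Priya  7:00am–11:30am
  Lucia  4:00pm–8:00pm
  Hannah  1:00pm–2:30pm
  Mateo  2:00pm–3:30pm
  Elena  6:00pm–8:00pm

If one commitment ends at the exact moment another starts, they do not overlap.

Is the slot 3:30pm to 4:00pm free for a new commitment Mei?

Yes — the slot is free

Priya: ends 11:30am at or before Mei starts 3:30pm → clear.
Yusuf: ends 1:30pm at or before Mei starts 3:30pm → clear.
Hannah: ends 2:30pm at or before Mei starts 3:30pm → clear.
Mateo: ends 3:30pm at or before Mei starts 3:30pm → clear.
Lucia: starts 4:00pm at or after Mei ends 4:00pm → clear.
Elena: starts 6:00pm at or after Mei ends 4:00pm → clear.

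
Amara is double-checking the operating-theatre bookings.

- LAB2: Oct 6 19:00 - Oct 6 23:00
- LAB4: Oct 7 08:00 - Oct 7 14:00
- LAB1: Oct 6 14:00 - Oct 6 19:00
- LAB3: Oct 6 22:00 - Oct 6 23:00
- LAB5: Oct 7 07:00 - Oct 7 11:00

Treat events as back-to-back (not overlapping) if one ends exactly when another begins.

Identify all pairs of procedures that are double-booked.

LAB2 & LAB3, LAB4 & LAB5

Sorted by start: LAB1, LAB2, LAB3, LAB5, LAB4.
LAB2 starts exactly when LAB1 ends (back-to-back, no overlap), so nothing later overlaps LAB1 either.
LAB3 starts before LAB2 ends → LAB2 and LAB3 overlap.
LAB5 starts after LAB2 ends, so nothing later overlaps LAB2 either.
LAB5 starts after LAB3 ends, so nothing later overlaps LAB3 either.
LAB4 starts before LAB5 ends → LAB5 and LAB4 overlap.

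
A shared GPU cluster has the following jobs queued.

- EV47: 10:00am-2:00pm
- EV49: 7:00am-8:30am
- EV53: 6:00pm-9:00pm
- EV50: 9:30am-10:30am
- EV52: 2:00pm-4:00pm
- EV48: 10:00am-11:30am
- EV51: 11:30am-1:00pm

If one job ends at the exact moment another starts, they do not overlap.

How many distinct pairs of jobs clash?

4

Check each pair: they overlap iff neither finishes before the other starts.
Sorted by start: EV49, EV50, EV47, EV48, EV51, EV52, EV53.
EV50 starts after EV49 ends, so nothing later overlaps EV49 either.
EV47 starts before EV50 ends → EV50 and EV47 overlap.
EV48 starts before EV50 ends → EV50 and EV48 overlap.
EV51 starts after EV50 ends, so nothing later overlaps EV50 either.
EV48 starts before EV47 ends → EV47 and EV48 overlap.
EV51 starts before EV47 ends → EV47 and EV51 overlap.
EV52 starts exactly when EV47 ends (back-to-back, no overlap), so nothing later overlaps EV47 either.
EV51 starts exactly when EV48 ends (back-to-back, no overlap), so nothing later overlaps EV48 either.
EV52 starts after EV51 ends, so nothing later overlaps EV51 either.
EV53 starts after EV52 ends.
Overlapping pairs: EV47 & EV48, EV47 & EV50, EV47 & EV51, EV48 & EV50 — 4 in total.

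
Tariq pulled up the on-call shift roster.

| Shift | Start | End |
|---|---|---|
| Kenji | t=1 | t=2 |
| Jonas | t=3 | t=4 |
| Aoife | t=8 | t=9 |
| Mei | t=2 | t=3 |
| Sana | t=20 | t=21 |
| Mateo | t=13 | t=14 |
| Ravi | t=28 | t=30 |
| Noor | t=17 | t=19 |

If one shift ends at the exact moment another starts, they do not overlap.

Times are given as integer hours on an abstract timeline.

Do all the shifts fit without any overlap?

Sorted by start: Kenji, Mei, Jonas, Aoife, Mateo, Noor, Sana, Ravi.
Mei starts exactly when Kenji ends (back-to-back, no overlap) — done with Kenji.
Jonas starts exactly when Mei ends (back-to-back, no overlap) — done with Mei.
Aoife starts after Jonas ends — done with Jonas.
Mateo starts after Aoife ends — done with Aoife.
Noor starts after Mateo ends — done with Mateo.
Sana starts after Noor ends — done with Noor.
Ravi starts after Sana ends.
Every pair is clear; the schedule has no overlaps.

Yes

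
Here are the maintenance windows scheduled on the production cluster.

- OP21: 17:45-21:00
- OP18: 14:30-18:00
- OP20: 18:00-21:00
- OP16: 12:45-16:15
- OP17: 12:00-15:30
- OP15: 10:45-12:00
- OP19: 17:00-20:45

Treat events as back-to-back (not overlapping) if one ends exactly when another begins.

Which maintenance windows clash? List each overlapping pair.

Sorted by start: OP15, OP17, OP16, OP18, OP19, OP21, OP20.
OP17 starts exactly when OP15 ends (back-to-back, no overlap); OP15 is clear from here.
OP16 starts before OP17 ends → OP17 and OP16 overlap.
OP18 starts before OP17 ends → OP17 and OP18 overlap.
OP19 starts after OP17 ends; OP17 is clear from here.
OP18 starts before OP16 ends → OP16 and OP18 overlap.
OP19 starts after OP16 ends; OP16 is clear from here.
OP19 starts before OP18 ends → OP18 and OP19 overlap.
OP21 starts before OP18 ends → OP18 and OP21 overlap.
OP20 starts exactly when OP18 ends (back-to-back, no overlap).
OP21 starts before OP19 ends → OP19 and OP21 overlap.
OP20 starts before OP19 ends → OP19 and OP20 overlap.
OP20 starts before OP21 ends → OP21 and OP20 overlap.

OP16 & OP17, OP16 & OP18, OP17 & OP18, OP18 & OP19, OP18 & OP21, OP19 & OP20, OP19 & OP21, OP20 & OP21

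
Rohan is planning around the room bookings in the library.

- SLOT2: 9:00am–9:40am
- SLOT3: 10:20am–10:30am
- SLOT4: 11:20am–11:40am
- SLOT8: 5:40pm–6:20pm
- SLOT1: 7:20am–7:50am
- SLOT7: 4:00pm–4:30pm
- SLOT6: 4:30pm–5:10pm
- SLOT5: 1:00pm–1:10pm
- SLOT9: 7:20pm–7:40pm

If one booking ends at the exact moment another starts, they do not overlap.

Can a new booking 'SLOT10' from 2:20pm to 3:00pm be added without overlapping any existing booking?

Yes — the slot is free

SLOT1: ends 7:50am at or before SLOT10 starts 2:20pm → clear.
SLOT2: ends 9:40am at or before SLOT10 starts 2:20pm → clear.
SLOT3: ends 10:30am at or before SLOT10 starts 2:20pm → clear.
SLOT4: ends 11:40am at or before SLOT10 starts 2:20pm → clear.
SLOT5: ends 1:10pm at or before SLOT10 starts 2:20pm → clear.
SLOT7: starts 4:00pm at or after SLOT10 ends 3:00pm → clear.
SLOT6: starts 4:30pm at or after SLOT10 ends 3:00pm → clear.
SLOT8: starts 5:40pm at or after SLOT10 ends 3:00pm → clear.
SLOT9: starts 7:20pm at or after SLOT10 ends 3:00pm → clear.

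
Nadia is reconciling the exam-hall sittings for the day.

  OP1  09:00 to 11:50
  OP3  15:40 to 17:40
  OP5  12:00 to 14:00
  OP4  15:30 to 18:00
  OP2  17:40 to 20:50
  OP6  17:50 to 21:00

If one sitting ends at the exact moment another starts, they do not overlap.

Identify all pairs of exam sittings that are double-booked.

OP2 & OP4, OP2 & OP6, OP3 & OP4, OP4 & OP6

Sorted by start: OP1, OP5, OP4, OP3, OP2, OP6.
OP5 starts after OP1 ends — done with OP1.
OP4 starts after OP5 ends — done with OP5.
OP3 starts before OP4 ends → OP4 and OP3 overlap.
OP2 starts before OP4 ends → OP4 and OP2 overlap.
OP6 starts before OP4 ends → OP4 and OP6 overlap.
OP2 starts exactly when OP3 ends (back-to-back, no overlap) — done with OP3.
OP6 starts before OP2 ends → OP2 and OP6 overlap.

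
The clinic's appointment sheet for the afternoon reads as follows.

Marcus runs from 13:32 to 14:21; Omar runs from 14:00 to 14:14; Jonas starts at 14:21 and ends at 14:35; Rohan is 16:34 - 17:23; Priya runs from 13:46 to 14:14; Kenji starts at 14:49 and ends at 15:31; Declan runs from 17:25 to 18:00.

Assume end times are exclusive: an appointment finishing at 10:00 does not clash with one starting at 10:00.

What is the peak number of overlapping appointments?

Walk through starts and ends in time order (an end at T is processed before a start at T):
13:32 start Marcus → 1
13:46 start Priya → 2
14:00 start Omar → 3
14:14 end Omar → 2
14:14 end Priya → 1
14:21 end Marcus → 0
14:21 start Jonas → 1
14:35 end Jonas → 0
14:49 start Kenji → 1
15:31 end Kenji → 0
16:34 start Rohan → 1
17:23 end Rohan → 0
17:25 start Declan → 1
18:00 end Declan → 0
Peak is 3, at 14:00 (Marcus, Omar, Priya).

3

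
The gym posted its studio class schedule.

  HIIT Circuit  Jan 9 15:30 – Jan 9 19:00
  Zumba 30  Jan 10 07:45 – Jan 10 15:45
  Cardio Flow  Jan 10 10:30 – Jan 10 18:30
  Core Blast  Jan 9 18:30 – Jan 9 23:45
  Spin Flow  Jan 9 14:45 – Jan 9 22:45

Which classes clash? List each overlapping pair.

Sorted by start: Spin Flow, HIIT Circuit, Core Blast, Zumba 30, Cardio Flow.
HIIT Circuit starts before Spin Flow ends → Spin Flow and HIIT Circuit overlap.
Core Blast starts before Spin Flow ends → Spin Flow and Core Blast overlap.
Zumba 30 starts after Spin Flow ends, so nothing later overlaps Spin Flow either.
Core Blast starts before HIIT Circuit ends → HIIT Circuit and Core Blast overlap.
Zumba 30 starts after HIIT Circuit ends, so nothing later overlaps HIIT Circuit either.
Zumba 30 starts after Core Blast ends, so nothing later overlaps Core Blast either.
Cardio Flow starts before Zumba 30 ends → Zumba 30 and Cardio Flow overlap.

Cardio Flow & Zumba 30, Core Blast & HIIT Circuit, Core Blast & Spin Flow, HIIT Circuit & Spin Flow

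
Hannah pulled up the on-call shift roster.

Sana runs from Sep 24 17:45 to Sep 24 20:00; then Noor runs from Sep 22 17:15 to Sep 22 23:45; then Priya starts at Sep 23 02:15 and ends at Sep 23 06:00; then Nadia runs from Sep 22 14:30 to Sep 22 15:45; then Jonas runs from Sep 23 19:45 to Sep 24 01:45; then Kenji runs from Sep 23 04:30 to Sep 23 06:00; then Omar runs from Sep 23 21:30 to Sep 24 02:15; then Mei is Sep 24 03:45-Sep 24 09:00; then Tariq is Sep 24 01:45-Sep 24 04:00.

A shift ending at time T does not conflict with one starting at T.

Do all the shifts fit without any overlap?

Two intervals overlap when each starts before the other ends.
Sorted by start: Nadia, Noor, Priya, Kenji, Jonas, Omar, Tariq, Mei, Sana.
Noor starts after Nadia ends, so nothing later overlaps Nadia either.
Priya starts after Noor ends, so nothing later overlaps Noor either.
Kenji starts before Priya ends → Priya and Kenji overlap.
That's a conflict, so the schedule is not conflict-free.

No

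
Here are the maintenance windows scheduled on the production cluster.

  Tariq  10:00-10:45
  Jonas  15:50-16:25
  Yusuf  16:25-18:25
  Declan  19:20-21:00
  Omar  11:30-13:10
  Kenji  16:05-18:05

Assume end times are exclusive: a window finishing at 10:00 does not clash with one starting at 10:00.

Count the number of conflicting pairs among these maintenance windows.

Sorted by start: Tariq, Omar, Jonas, Kenji, Yusuf, Declan.
Omar starts after Tariq ends; Tariq is clear from here.
Jonas starts after Omar ends; Omar is clear from here.
Kenji starts before Jonas ends → Jonas and Kenji overlap.
Yusuf starts exactly when Jonas ends (back-to-back, no overlap); Jonas is clear from here.
Yusuf starts before Kenji ends → Kenji and Yusuf overlap.
Declan starts after Kenji ends.
Declan starts after Yusuf ends.
Overlapping pairs: Jonas & Kenji, Kenji & Yusuf — 2 in total.

2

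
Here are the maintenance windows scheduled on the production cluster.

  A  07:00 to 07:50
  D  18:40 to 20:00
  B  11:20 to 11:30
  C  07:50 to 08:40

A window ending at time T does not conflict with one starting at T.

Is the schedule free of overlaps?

Yes

Sorted by start: A, C, B, D.
C starts exactly when A ends (back-to-back, no overlap) — done with A.
B starts after C ends — done with C.
D starts after B ends.
Every pair is clear; the schedule has no overlaps.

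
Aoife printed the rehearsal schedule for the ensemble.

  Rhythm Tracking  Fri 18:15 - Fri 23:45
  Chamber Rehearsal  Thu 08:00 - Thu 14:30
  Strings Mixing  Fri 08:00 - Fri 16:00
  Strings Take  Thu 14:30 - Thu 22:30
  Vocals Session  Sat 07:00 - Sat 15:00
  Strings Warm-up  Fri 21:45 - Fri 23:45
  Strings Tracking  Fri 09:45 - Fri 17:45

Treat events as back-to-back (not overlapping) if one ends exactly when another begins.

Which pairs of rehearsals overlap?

Check each pair: they overlap iff neither finishes before the other starts.
Sorted by start: Chamber Rehearsal, Strings Take, Strings Mixing, Strings Tracking, Rhythm Tracking, Strings Warm-up, Vocals Session.
Strings Take starts exactly when Chamber Rehearsal ends (back-to-back, no overlap); Chamber Rehearsal is clear from here.
Strings Mixing starts after Strings Take ends; Strings Take is clear from here.
Strings Tracking starts before Strings Mixing ends → Strings Mixing and Strings Tracking overlap.
Rhythm Tracking starts after Strings Mixing ends; Strings Mixing is clear from here.
Rhythm Tracking starts after Strings Tracking ends; Strings Tracking is clear from here.
Strings Warm-up starts before Rhythm Tracking ends → Rhythm Tracking and Strings Warm-up overlap.
Vocals Session starts after Rhythm Tracking ends.
Vocals Session starts after Strings Warm-up ends.

Rhythm Tracking & Strings Warm-up, Strings Mixing & Strings Tracking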